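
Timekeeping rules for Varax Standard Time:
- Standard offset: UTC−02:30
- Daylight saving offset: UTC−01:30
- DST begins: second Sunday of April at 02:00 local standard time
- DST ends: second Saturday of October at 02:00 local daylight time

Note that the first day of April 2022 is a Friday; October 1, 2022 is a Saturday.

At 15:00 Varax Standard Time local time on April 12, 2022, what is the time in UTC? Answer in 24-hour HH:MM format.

1 April 2022 is a Friday, so the first Sunday is April 3 and the second is April 10.
1 October 2022 is a Saturday, so the first Saturday is October 1 and the second is October 8.
April 12, 2022 lies within the daylight-saving period (10 April – 8 October), so Varax Standard Time is on daylight time, UTC−01:30.
15:00 local + 1h30m = 16:30 UTC.

16:30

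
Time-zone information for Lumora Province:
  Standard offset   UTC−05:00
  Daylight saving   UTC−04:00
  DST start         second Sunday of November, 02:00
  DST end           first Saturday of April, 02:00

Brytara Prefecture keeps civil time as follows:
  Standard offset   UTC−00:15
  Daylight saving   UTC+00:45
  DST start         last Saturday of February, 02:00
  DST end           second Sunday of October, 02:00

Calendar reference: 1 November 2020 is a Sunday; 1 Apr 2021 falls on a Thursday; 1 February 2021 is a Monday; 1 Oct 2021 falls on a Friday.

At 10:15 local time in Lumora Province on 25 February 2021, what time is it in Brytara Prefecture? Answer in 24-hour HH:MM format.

14:00

1 November 2020 is a Sunday, so the first Sunday is November 1 and the second is November 8.
1 April 2021 is a Thursday, so the first Saturday is April 3.
25 February 2021 falls between 8 November 2020 and 3 April 2021, so daylight saving is in effect and Lumora Province is at UTC−04:00.
10:15 Lumora Province + 4h = 14:15 UTC.
1 February 2021 is a Monday, so Saturdays fall on 6, 13, 20, 27; the last is February 27.
1 October 2021 is a Friday, so the first Sunday is October 3 and the second is October 10.
At the standard offset (UTC−00:15), 14:15 UTC − 0h15m = 14:00 Brytara Prefecture standard time.
Daylight saving runs 27 February – 10 October; the standard-time date in Brytara Prefecture, 25 February 2021, is outside that window, so Brytara Prefecture is on standard time at UTC−00:15.
14:15 UTC − 0h15m = 14:00 Brytara Prefecture.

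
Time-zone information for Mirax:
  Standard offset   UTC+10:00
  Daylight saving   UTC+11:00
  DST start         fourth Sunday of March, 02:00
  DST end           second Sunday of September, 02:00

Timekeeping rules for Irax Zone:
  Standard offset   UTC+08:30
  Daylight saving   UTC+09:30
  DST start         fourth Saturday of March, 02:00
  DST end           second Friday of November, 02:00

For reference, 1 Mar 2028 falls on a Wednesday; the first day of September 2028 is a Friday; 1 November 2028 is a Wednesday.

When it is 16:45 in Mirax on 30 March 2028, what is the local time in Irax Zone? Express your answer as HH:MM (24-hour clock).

15:15

1 March 2028 is a Wednesday, so the first Sunday is March 5 and the fourth is March 26.
1 September 2028 is a Friday, so the first Sunday is September 3 and the second is September 10.
Daylight saving runs 26 March – 10 September; 30 March 2028 is inside that window, so Mirax is at UTC+11:00.
16:45 Mirax − 11h = 05:45 UTC.
1 March 2028 is a Wednesday, so the first Saturday is March 4 and the fourth is March 25.
1 November 2028 is a Wednesday, so the first Friday is November 3 and the second is November 10.
At the standard offset (UTC+08:30), 05:45 UTC + 8h30m = 14:15 Irax Zone standard time.
Daylight saving runs 25 March – 10 November; the standard-time date in Irax Zone, 30 March 2028, is inside that window, so Irax Zone is at UTC+09:30.
05:45 UTC + 9h30m = 15:15 Irax Zone.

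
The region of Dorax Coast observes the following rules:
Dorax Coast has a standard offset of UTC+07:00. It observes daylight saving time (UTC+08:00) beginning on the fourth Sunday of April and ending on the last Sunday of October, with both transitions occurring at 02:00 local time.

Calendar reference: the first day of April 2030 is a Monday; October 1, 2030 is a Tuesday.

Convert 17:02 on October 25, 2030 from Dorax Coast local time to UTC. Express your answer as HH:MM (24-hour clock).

1 April 2030 is a Monday, so the first Sunday is April 7 and the fourth is April 28.
1 October 2030 is a Tuesday, so Sundays fall on 6, 13, 20, 27; the last is October 27.
Daylight saving runs 28 April – 27 October; October 25, 2030 is inside that window, so Dorax Coast is at UTC+08:00.
17:02 local − 8h = 09:02 UTC.

09:02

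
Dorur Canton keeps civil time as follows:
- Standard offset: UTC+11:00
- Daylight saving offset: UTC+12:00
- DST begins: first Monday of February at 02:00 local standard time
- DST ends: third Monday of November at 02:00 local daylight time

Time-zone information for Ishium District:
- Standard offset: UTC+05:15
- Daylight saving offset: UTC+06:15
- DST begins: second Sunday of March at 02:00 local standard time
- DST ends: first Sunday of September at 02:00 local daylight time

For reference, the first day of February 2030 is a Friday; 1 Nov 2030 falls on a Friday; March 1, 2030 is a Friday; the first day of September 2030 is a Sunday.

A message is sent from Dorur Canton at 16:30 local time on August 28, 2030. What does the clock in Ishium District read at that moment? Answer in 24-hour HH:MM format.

10:45

1 February 2030 is a Friday, so the first Monday is February 4.
1 November 2030 is a Friday, so the first Monday is November 4 and the third is November 18.
August 28, 2030 falls between 4 February and 18 November, so daylight saving is in effect and Dorur Canton is at UTC+12:00.
16:30 Dorur Canton − 12h = 04:30 UTC.
1 March 2030 is a Friday, so the first Sunday is March 3 and the second is March 10.
1 September 2030 is a Sunday, so the first Sunday is September 1.
At the standard offset (UTC+05:15), 04:30 UTC + 5h15m = 09:45 Ishium District standard time.
Daylight saving runs 10 March – 1 September; the standard-time date in Ishium District, August 28, 2030, is inside that window, so Ishium District is at UTC+06:15.
04:30 UTC + 6h15m = 10:45 Ishium District.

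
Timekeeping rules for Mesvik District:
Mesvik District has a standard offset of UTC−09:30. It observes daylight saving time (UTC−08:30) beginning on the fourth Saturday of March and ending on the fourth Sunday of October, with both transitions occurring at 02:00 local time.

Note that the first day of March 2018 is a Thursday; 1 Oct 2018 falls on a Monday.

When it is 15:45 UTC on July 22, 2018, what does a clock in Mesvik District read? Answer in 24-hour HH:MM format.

1 March 2018 is a Thursday, so the first Saturday is March 3 and the fourth is March 24.
1 October 2018 is a Monday, so the first Sunday is October 7 and the fourth is October 28.
At the standard offset (UTC−09:30), 15:45 UTC − 9h30m = 06:15 Mesvik District standard time.
The standard-time date in Mesvik District, July 22, 2018, falls between 24 March and 28 October, so daylight saving is in effect and Mesvik District is at UTC−08:30.
15:45 UTC − 8h30m = 07:15 local.

07:15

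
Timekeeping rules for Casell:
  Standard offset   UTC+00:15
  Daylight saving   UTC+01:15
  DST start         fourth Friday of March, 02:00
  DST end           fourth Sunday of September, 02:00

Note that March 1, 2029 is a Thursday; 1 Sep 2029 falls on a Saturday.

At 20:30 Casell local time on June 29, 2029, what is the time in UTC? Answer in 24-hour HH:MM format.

19:15

1 March 2029 is a Thursday, so the first Friday is March 2 and the fourth is March 23.
1 September 2029 is a Saturday, so the first Sunday is September 2 and the fourth is September 23.
Daylight saving runs 23 March – 23 September; June 29, 2029 is inside that window, so Casell is at UTC+01:15.
20:30 local − 1h15m = 19:15 UTC.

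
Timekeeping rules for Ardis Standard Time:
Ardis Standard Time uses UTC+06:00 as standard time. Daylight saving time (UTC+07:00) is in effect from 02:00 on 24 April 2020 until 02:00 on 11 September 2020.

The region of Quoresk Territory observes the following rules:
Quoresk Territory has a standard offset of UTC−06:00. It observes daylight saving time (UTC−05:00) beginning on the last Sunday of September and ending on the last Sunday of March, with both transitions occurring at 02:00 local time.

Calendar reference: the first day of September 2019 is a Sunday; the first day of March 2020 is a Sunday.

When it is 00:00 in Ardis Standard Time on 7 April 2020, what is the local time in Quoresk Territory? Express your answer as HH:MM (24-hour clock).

7 April 2020 does not fall between 24 April and 11 September, so daylight saving is not in effect and Ardis Standard Time is at UTC+06:00.
00:00 Ardis Standard Time − 6h = 18:00 UTC (rolling into the previous day, 6 April 2020).
1 September 2019 is a Sunday, so Sundays fall on 1, 8, 15, 22, 29; the last is September 29.
1 March 2020 is a Sunday, so Sundays fall on 1, 8, 15, 22, 29; the last is March 29.
At the standard offset (UTC−06:00), 18:00 UTC − 6h = 12:00 Quoresk Territory standard time.
Daylight saving runs 29 September 2019 – 29 March 2020; the standard-time date in Quoresk Territory, 6 April 2020, is outside that window, so Quoresk Territory is on standard time at UTC−06:00.
18:00 UTC − 6h = 12:00 Quoresk Territory.

12:00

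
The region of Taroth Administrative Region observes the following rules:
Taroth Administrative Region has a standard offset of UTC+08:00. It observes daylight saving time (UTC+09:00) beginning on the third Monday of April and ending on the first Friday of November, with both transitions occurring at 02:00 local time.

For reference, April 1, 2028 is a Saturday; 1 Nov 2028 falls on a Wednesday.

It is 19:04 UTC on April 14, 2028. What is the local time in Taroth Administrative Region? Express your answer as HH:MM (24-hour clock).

1 April 2028 is a Saturday, so the first Monday is April 3 and the third is April 17.
1 November 2028 is a Wednesday, so the first Friday is November 3.
At the standard offset (UTC+08:00), 19:04 UTC + 8h = 03:04 Taroth Administrative Region standard time (rolling into the next day, 15 April 2028).
The standard-time date in Taroth Administrative Region, April 15, 2028, does not fall between 17 April and 3 November, so daylight saving is not in effect and Taroth Administrative Region is at UTC+08:00.
19:04 UTC + 8h = 03:04 local (rolling into the next day, 15 April 2028).

03:04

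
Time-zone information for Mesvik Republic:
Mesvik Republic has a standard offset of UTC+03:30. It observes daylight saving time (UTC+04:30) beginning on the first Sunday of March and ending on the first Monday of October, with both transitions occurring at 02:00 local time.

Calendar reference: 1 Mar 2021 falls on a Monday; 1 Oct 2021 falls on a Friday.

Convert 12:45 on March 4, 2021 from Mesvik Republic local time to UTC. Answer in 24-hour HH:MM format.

1 March 2021 is a Monday, so the first Sunday is March 7.
1 October 2021 is a Friday, so the first Monday is October 4.
March 4, 2021 does not fall between 7 March and 4 October, so daylight saving is not in effect and Mesvik Republic is at UTC+03:30.
12:45 local − 3h30m = 09:15 UTC.

09:15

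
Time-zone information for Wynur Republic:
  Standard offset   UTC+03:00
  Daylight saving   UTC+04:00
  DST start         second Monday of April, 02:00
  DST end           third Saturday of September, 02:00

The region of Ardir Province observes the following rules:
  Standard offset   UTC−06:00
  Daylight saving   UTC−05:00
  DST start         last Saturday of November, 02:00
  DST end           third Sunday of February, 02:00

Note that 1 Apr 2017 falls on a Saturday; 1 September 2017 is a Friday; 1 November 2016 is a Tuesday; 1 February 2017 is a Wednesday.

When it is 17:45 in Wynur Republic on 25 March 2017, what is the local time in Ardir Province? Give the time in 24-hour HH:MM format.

1 April 2017 is a Saturday, so the first Monday is April 3 and the second is April 10.
1 September 2017 is a Friday, so the first Saturday is September 2 and the third is September 16.
Daylight saving runs 10 April – 16 September; 25 March 2017 is outside that window, so Wynur Republic is on standard time at UTC+03:00.
17:45 Wynur Republic − 3h = 14:45 UTC.
1 November 2016 is a Tuesday, so Saturdays fall on 5, 12, 19, 26; the last is November 26.
1 February 2017 is a Wednesday, so the first Sunday is February 5 and the third is February 19.
At the standard offset (UTC−06:00), 14:45 UTC − 6h = 08:45 Ardir Province standard time.
The standard-time date in Ardir Province, 25 March 2017, is outside the daylight-saving period (26 November 2016 – 19 February 2017), so Ardir Province is on standard time, UTC−06:00.
14:45 UTC − 6h = 08:45 Ardir Province.

08:45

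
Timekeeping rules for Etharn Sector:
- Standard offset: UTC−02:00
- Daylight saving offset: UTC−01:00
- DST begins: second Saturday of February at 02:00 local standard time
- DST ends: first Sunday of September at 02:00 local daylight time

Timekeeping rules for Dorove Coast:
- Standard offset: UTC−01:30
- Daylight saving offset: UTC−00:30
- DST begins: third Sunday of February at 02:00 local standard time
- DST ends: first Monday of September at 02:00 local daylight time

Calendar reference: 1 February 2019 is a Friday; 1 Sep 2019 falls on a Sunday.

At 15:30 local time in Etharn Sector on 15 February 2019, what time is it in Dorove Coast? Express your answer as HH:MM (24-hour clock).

1 February 2019 is a Friday, so the first Saturday is February 2 and the second is February 9.
1 September 2019 is a Sunday, so the first Sunday is September 1.
15 February 2019 lies within the daylight-saving period (9 February – 1 September), so Etharn Sector is on daylight time, UTC−01:00.
15:30 Etharn Sector + 1h = 16:30 UTC.
1 February 2019 is a Friday, so the first Sunday is February 3 and the third is February 17.
1 September 2019 is a Sunday, so the first Monday is September 2.
At the standard offset (UTC−01:30), 16:30 UTC − 1h30m = 15:00 Dorove Coast standard time.
The standard-time date in Dorove Coast, 15 February 2019, is outside the daylight-saving period (17 February – 2 September), so Dorove Coast is on standard time, UTC−01:30.
16:30 UTC − 1h30m = 15:00 Dorove Coast.

15:00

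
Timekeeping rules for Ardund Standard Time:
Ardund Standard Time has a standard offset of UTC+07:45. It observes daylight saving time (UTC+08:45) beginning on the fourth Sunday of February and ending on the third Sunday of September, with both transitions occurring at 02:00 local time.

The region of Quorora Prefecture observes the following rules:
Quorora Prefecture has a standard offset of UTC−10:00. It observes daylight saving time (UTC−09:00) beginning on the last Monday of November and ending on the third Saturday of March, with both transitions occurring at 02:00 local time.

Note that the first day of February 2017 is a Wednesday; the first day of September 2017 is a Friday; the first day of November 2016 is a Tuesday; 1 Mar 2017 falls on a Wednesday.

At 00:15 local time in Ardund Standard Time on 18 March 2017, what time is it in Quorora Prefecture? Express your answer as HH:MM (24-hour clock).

1 February 2017 is a Wednesday, so the first Sunday is February 5 and the fourth is February 26.
1 September 2017 is a Friday, so the first Sunday is September 3 and the third is September 17.
18 March 2017 falls between 26 February and 17 September, so daylight saving is in effect and Ardund Standard Time is at UTC+08:45.
00:15 Ardund Standard Time − 8h45m = 15:30 UTC (rolling into the previous day, 17 March 2017).
1 November 2016 is a Tuesday, so Mondays fall on 7, 14, 21, 28; the last is November 28.
1 March 2017 is a Wednesday, so the first Saturday is March 4 and the third is March 18.
At the standard offset (UTC−10:00), 15:30 UTC − 10h = 05:30 Quorora Prefecture standard time.
Daylight saving runs 28 November 2016 – 18 March 2017; the standard-time date in Quorora Prefecture, 17 March 2017, is inside that window, so Quorora Prefecture is at UTC−09:00.
15:30 UTC − 9h = 06:30 Quorora Prefecture.

06:30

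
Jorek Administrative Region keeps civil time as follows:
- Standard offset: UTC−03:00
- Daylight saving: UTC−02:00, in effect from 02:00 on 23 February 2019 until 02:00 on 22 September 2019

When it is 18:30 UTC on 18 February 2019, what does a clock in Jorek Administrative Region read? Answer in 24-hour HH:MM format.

At the standard offset (UTC−03:00), 18:30 UTC − 3h = 15:30 Jorek Administrative Region standard time.
Daylight saving runs 23 February – 22 September; the standard-time date in Jorek Administrative Region, 18 February 2019, is outside that window, so Jorek Administrative Region is on standard time at UTC−03:00.
18:30 UTC − 3h = 15:30 local.

15:30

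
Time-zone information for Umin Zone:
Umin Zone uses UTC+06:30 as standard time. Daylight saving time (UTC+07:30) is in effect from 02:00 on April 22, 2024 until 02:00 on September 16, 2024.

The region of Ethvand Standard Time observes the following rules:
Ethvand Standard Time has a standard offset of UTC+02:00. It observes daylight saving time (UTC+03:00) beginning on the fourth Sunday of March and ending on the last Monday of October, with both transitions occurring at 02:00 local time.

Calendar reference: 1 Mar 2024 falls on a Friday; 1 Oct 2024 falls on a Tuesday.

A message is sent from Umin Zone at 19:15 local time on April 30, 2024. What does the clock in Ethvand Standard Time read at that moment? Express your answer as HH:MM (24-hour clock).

14:45

April 30, 2024 lies within the daylight-saving period (22 April – 16 September), so Umin Zone is on daylight time, UTC+07:30.
19:15 Umin Zone − 7h30m = 11:45 UTC.
1 March 2024 is a Friday, so the first Sunday is March 3 and the fourth is March 24.
1 October 2024 is a Tuesday, so Mondays fall on 7, 14, 21, 28; the last is October 28.
At the standard offset (UTC+02:00), 11:45 UTC + 2h = 13:45 Ethvand Standard Time standard time.
Daylight saving runs 24 March – 28 October; the standard-time date in Ethvand Standard Time, April 30, 2024, is inside that window, so Ethvand Standard Time is at UTC+03:00.
11:45 UTC + 3h = 14:45 Ethvand Standard Time.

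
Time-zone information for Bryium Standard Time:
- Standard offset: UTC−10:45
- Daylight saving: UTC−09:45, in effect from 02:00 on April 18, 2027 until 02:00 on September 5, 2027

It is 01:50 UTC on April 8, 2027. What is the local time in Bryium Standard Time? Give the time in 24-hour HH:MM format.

15:05

At the standard offset (UTC−10:45), 01:50 UTC − 10h45m = 15:05 Bryium Standard Time standard time (rolling into the previous day, 7 April 2027).
The standard-time date in Bryium Standard Time, April 7, 2027, does not fall between 18 April and 5 September, so daylight saving is not in effect and Bryium Standard Time is at UTC−10:45.
01:50 UTC − 10h45m = 15:05 local (rolling into the previous day, 7 April 2027).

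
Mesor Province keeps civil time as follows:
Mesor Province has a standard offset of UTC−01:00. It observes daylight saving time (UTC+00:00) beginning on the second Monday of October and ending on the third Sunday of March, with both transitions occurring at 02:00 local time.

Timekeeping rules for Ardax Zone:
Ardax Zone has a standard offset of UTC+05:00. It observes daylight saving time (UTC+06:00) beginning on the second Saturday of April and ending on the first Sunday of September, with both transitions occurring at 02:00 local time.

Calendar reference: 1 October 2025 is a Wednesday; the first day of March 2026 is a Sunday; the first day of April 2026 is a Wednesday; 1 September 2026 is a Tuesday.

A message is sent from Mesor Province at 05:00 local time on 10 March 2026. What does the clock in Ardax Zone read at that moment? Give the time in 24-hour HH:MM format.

10:00

1 October 2025 is a Wednesday, so the first Monday is October 6 and the second is October 13.
1 March 2026 is a Sunday, so the first Sunday is March 1 and the third is March 15.
10 March 2026 lies within the daylight-saving period (13 October 2025 – 15 March 2026), so Mesor Province is on daylight time, UTC+00:00.
05:00 Mesor Province − 0h = 05:00 UTC.
1 April 2026 is a Wednesday, so the first Saturday is April 4 and the second is April 11.
1 September 2026 is a Tuesday, so the first Sunday is September 6.
At the standard offset (UTC+05:00), 05:00 UTC + 5h = 10:00 Ardax Zone standard time.
Daylight saving runs 11 April – 6 September; the standard-time date in Ardax Zone, 10 March 2026, is outside that window, so Ardax Zone is on standard time at UTC+05:00.
05:00 UTC + 5h = 10:00 Ardax Zone.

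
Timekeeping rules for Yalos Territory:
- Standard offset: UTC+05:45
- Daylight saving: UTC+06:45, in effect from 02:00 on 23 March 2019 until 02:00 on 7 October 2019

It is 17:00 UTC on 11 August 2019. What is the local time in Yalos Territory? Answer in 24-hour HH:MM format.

23:45

At the standard offset (UTC+05:45), 17:00 UTC + 5h45m = 22:45 Yalos Territory standard time.
Daylight saving runs 23 March – 7 October; the standard-time date in Yalos Territory, 11 August 2019, is inside that window, so Yalos Territory is at UTC+06:45.
17:00 UTC + 6h45m = 23:45 local.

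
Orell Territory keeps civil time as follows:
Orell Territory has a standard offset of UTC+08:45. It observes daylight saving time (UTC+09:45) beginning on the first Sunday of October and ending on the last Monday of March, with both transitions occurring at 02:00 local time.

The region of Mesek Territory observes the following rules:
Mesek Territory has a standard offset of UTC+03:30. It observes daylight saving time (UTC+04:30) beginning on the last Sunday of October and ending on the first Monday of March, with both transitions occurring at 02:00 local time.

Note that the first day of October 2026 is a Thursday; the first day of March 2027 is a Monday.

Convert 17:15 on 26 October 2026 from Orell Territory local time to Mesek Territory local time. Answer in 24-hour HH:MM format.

12:00

1 October 2026 is a Thursday, so the first Sunday is October 4.
1 March 2027 is a Monday, so Mondays fall on 1, 8, 15, 22, 29; the last is March 29.
26 October 2026 lies within the daylight-saving period (4 October 2026 – 29 March 2027), so Orell Territory is on daylight time, UTC+09:45.
17:15 Orell Territory − 9h45m = 07:30 UTC.
1 October 2026 is a Thursday, so Sundays fall on 4, 11, 18, 25; the last is October 25.
1 March 2027 is a Monday, so the first Monday is March 1.
At the standard offset (UTC+03:30), 07:30 UTC + 3h30m = 11:00 Mesek Territory standard time.
The standard-time date in Mesek Territory, 26 October 2026, lies within the daylight-saving period (25 October 2026 – 1 March 2027), so Mesek Territory is on daylight time, UTC+04:30.
07:30 UTC + 4h30m = 12:00 Mesek Territory.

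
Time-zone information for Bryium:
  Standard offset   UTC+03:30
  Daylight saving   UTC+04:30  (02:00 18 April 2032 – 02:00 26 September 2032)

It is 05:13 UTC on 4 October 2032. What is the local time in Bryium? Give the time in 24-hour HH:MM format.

At the standard offset (UTC+03:30), 05:13 UTC + 3h30m = 08:43 Bryium standard time.
The standard-time date in Bryium, 4 October 2032, is outside the daylight-saving period (18 April – 26 September), so Bryium is on standard time, UTC+03:30.
05:13 UTC + 3h30m = 08:43 local.

08:43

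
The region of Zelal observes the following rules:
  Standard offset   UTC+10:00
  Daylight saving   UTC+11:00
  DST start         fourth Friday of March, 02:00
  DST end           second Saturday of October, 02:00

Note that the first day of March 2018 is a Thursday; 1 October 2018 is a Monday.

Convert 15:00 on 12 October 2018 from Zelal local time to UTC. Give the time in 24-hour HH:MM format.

04:00

1 March 2018 is a Thursday, so the first Friday is March 2 and the fourth is March 23.
1 October 2018 is a Monday, so the first Saturday is October 6 and the second is October 13.
12 October 2018 falls between 23 March and 13 October, so daylight saving is in effect and Zelal is at UTC+11:00.
15:00 local − 11h = 04:00 UTC.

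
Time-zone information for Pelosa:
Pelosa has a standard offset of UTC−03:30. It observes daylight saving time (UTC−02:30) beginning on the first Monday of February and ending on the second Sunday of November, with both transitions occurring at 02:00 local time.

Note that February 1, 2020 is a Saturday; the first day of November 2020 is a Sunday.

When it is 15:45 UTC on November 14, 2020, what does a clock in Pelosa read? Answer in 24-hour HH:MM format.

1 February 2020 is a Saturday, so the first Monday is February 3.
1 November 2020 is a Sunday, so the first Sunday is November 1 and the second is November 8.
At the standard offset (UTC−03:30), 15:45 UTC − 3h30m = 12:15 Pelosa standard time.
The standard-time date in Pelosa, November 14, 2020, does not fall between 3 February and 8 November, so daylight saving is not in effect and Pelosa is at UTC−03:30.
15:45 UTC − 3h30m = 12:15 local.

12:15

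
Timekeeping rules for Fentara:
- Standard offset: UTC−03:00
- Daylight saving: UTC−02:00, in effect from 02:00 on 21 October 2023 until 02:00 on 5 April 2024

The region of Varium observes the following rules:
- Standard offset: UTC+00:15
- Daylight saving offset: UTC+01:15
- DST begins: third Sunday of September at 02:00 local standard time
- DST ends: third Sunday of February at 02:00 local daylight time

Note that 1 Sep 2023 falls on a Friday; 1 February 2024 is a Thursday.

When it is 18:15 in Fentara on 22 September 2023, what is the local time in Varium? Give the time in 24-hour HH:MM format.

22 September 2023 does not fall between 21 October 2023 and 5 April 2024, so daylight saving is not in effect and Fentara is at UTC−03:00.
18:15 Fentara + 3h = 21:15 UTC.
1 September 2023 is a Friday, so the first Sunday is September 3 and the third is September 17.
1 February 2024 is a Thursday, so the first Sunday is February 4 and the third is February 18.
At the standard offset (UTC+00:15), 21:15 UTC + 0h15m = 21:30 Varium standard time.
Daylight saving runs 17 September 2023 – 18 February 2024; the standard-time date in Varium, 22 September 2023, is inside that window, so Varium is at UTC+01:15.
21:15 UTC + 1h15m = 22:30 Varium.

22:30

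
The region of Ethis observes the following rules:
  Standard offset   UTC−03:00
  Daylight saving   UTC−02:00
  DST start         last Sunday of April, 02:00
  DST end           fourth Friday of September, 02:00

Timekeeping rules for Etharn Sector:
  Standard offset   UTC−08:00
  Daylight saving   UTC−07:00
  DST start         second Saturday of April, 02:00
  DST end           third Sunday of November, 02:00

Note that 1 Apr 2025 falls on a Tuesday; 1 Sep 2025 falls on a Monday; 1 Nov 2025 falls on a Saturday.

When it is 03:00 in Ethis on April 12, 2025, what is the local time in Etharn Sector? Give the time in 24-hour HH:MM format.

22:00

1 April 2025 is a Tuesday, so Sundays fall on 6, 13, 20, 27; the last is April 27.
1 September 2025 is a Monday, so the first Friday is September 5 and the fourth is September 26.
April 12, 2025 is outside the daylight-saving period (27 April – 26 September), so Ethis is on standard time, UTC−03:00.
03:00 Ethis + 3h = 06:00 UTC.
1 April 2025 is a Tuesday, so the first Saturday is April 5 and the second is April 12.
1 November 2025 is a Saturday, so the first Sunday is November 2 and the third is November 16.
At the standard offset (UTC−08:00), 06:00 UTC − 8h = 22:00 Etharn Sector standard time (rolling into the previous day, 11 April 2025).
Daylight saving runs 12 April – 16 November; the standard-time date in Etharn Sector, April 11, 2025, is outside that window, so Etharn Sector is on standard time at UTC−08:00.
06:00 UTC − 8h = 22:00 Etharn Sector (rolling into the previous day, 11 April 2025).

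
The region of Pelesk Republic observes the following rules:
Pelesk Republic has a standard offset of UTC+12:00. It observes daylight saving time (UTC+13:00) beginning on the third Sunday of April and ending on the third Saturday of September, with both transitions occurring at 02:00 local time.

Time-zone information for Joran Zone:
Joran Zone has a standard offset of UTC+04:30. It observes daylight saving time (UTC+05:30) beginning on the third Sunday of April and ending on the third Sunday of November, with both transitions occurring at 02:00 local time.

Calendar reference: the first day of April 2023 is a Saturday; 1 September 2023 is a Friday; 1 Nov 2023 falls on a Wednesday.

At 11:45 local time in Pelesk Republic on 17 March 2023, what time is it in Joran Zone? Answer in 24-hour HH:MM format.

04:15

1 April 2023 is a Saturday, so the first Sunday is April 2 and the third is April 16.
1 September 2023 is a Friday, so the first Saturday is September 2 and the third is September 16.
Daylight saving runs 16 April – 16 September; 17 March 2023 is outside that window, so Pelesk Republic is on standard time at UTC+12:00.
11:45 Pelesk Republic − 12h = 23:45 UTC (rolling into the previous day, 16 March 2023).
1 April 2023 is a Saturday, so the first Sunday is April 2 and the third is April 16.
1 November 2023 is a Wednesday, so the first Sunday is November 5 and the third is November 19.
At the standard offset (UTC+04:30), 23:45 UTC + 4h30m = 04:15 Joran Zone standard time (rolling into the next day, 17 March 2023).
The standard-time date in Joran Zone, 17 March 2023, is outside the daylight-saving period (16 April – 19 November), so Joran Zone is on standard time, UTC+04:30.
23:45 UTC + 4h30m = 04:15 Joran Zone (rolling into the next day, 17 March 2023).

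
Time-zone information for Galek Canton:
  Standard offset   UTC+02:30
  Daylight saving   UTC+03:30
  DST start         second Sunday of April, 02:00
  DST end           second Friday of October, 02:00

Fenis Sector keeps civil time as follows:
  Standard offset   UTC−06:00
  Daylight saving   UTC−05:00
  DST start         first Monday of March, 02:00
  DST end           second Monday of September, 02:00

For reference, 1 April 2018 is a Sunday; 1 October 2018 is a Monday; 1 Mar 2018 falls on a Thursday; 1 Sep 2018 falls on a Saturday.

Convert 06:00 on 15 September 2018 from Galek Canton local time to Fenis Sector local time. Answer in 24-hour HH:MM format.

20:30

1 April 2018 is a Sunday, so the first Sunday is April 1 and the second is April 8.
1 October 2018 is a Monday, so the first Friday is October 5 and the second is October 12.
Daylight saving runs 8 April – 12 October; 15 September 2018 is inside that window, so Galek Canton is at UTC+03:30.
06:00 Galek Canton − 3h30m = 02:30 UTC.
1 March 2018 is a Thursday, so the first Monday is March 5.
1 September 2018 is a Saturday, so the first Monday is September 3 and the second is September 10.
At the standard offset (UTC−06:00), 02:30 UTC − 6h = 20:30 Fenis Sector standard time (rolling into the previous day, 14 September 2018).
The standard-time date in Fenis Sector, 14 September 2018, does not fall between 5 March and 10 September, so daylight saving is not in effect and Fenis Sector is at UTC−06:00.
02:30 UTC − 6h = 20:30 Fenis Sector (rolling into the previous day, 14 September 2018).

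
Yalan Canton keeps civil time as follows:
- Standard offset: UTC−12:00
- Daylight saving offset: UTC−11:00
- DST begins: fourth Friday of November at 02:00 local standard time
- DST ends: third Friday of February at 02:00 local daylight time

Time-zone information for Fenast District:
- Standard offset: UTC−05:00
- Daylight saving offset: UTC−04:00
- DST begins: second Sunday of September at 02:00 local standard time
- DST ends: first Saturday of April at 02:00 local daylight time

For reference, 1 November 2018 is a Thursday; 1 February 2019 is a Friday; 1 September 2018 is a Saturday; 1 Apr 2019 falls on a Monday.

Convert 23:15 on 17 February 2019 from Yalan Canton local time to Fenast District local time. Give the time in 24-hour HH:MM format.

07:15

1 November 2018 is a Thursday, so the first Friday is November 2 and the fourth is November 23.
1 February 2019 is a Friday, so the first Friday is February 1 and the third is February 15.
17 February 2019 does not fall between 23 November 2018 and 15 February 2019, so daylight saving is not in effect and Yalan Canton is at UTC−12:00.
23:15 Yalan Canton + 12h = 11:15 UTC (rolling into the next day, 18 February 2019).
1 September 2018 is a Saturday, so the first Sunday is September 2 and the second is September 9.
1 April 2019 is a Monday, so the first Saturday is April 6.
At the standard offset (UTC−05:00), 11:15 UTC − 5h = 06:15 Fenast District standard time.
The standard-time date in Fenast District, 18 February 2019, falls between 9 September 2018 and 6 April 2019, so daylight saving is in effect and Fenast District is at UTC−04:00.
11:15 UTC − 4h = 07:15 Fenast District.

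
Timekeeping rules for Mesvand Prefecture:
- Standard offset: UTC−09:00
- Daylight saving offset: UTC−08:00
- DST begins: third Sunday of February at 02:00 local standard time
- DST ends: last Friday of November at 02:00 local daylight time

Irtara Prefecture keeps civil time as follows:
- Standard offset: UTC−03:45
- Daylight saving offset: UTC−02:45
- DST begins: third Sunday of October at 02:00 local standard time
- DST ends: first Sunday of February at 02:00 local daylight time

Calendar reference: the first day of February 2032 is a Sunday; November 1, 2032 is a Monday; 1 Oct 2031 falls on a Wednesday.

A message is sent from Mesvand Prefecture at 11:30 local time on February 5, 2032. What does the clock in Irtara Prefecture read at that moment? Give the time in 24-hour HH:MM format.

16:45

1 February 2032 is a Sunday, so the first Sunday is February 1 and the third is February 15.
1 November 2032 is a Monday, so Fridays fall on 5, 12, 19, 26; the last is November 26.
Daylight saving runs 15 February – 26 November; February 5, 2032 is outside that window, so Mesvand Prefecture is on standard time at UTC−09:00.
11:30 Mesvand Prefecture + 9h = 20:30 UTC.
1 October 2031 is a Wednesday, so the first Sunday is October 5 and the third is October 19.
1 February 2032 is a Sunday, so the first Sunday is February 1.
At the standard offset (UTC−03:45), 20:30 UTC − 3h45m = 16:45 Irtara Prefecture standard time.
Daylight saving runs 19 October 2031 – 1 February 2032; the standard-time date in Irtara Prefecture, February 5, 2032, is outside that window, so Irtara Prefecture is on standard time at UTC−03:45.
20:30 UTC − 3h45m = 16:45 Irtara Prefecture.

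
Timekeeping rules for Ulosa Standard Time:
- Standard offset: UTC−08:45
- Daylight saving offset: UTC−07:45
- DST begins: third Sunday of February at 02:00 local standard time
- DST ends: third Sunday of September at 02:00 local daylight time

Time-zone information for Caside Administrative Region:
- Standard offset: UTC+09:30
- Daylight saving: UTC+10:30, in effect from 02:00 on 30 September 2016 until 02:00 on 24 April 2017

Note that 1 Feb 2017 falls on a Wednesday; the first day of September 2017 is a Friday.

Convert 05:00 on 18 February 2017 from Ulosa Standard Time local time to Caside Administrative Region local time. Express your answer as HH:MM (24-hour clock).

1 February 2017 is a Wednesday, so the first Sunday is February 5 and the third is February 19.
1 September 2017 is a Friday, so the first Sunday is September 3 and the third is September 17.
18 February 2017 is outside the daylight-saving period (19 February – 17 September), so Ulosa Standard Time is on standard time, UTC−08:45.
05:00 Ulosa Standard Time + 8h45m = 13:45 UTC.
At the standard offset (UTC+09:30), 13:45 UTC + 9h30m = 23:15 Caside Administrative Region standard time.
Daylight saving runs 30 September 2016 – 24 April 2017; the standard-time date in Caside Administrative Region, 18 February 2017, is inside that window, so Caside Administrative Region is at UTC+10:30.
13:45 UTC + 10h30m = 00:15 Caside Administrative Region (rolling into the next day, 19 February 2017).

00:15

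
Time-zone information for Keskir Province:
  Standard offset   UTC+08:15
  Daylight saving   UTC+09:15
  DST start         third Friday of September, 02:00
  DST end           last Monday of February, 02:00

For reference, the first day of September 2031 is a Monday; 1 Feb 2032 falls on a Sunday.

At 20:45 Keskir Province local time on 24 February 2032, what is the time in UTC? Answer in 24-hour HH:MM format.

12:30

1 September 2031 is a Monday, so the first Friday is September 5 and the third is September 19.
1 February 2032 is a Sunday, so Mondays fall on 2, 9, 16, 23; the last is February 23.
Daylight saving runs 19 September 2031 – 23 February 2032; 24 February 2032 is outside that window, so Keskir Province is on standard time at UTC+08:15.
20:45 local − 8h15m = 12:30 UTC.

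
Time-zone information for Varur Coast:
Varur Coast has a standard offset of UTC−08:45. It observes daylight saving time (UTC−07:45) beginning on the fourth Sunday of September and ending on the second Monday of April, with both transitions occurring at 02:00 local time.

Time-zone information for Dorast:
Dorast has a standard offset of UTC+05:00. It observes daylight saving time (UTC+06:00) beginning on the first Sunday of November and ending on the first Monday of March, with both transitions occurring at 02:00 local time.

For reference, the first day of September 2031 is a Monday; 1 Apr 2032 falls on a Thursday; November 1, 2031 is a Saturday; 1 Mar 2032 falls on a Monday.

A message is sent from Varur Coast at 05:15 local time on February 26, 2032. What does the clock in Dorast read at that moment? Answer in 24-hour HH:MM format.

19:00

1 September 2031 is a Monday, so the first Sunday is September 7 and the fourth is September 28.
1 April 2032 is a Thursday, so the first Monday is April 5 and the second is April 12.
February 26, 2032 lies within the daylight-saving period (28 September 2031 – 12 April 2032), so Varur Coast is on daylight time, UTC−07:45.
05:15 Varur Coast + 7h45m = 13:00 UTC.
1 November 2031 is a Saturday, so the first Sunday is November 2.
1 March 2032 is a Monday, so the first Monday is March 1.
At the standard offset (UTC+05:00), 13:00 UTC + 5h = 18:00 Dorast standard time.
The standard-time date in Dorast, February 26, 2032, lies within the daylight-saving period (2 November 2031 – 1 March 2032), so Dorast is on daylight time, UTC+06:00.
13:00 UTC + 6h = 19:00 Dorast.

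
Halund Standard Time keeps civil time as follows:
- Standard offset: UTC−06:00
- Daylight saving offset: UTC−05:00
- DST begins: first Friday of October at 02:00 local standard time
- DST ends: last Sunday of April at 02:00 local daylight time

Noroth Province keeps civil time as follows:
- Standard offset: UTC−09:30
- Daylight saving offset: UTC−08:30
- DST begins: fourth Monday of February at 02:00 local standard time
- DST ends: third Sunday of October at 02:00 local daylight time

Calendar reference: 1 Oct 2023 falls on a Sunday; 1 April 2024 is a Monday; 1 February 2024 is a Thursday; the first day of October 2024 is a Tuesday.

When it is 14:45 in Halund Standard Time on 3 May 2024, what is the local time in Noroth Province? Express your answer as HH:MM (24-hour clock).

12:15

1 October 2023 is a Sunday, so the first Friday is October 6.
1 April 2024 is a Monday, so Sundays fall on 7, 14, 21, 28; the last is April 28.
3 May 2024 does not fall between 6 October 2023 and 28 April 2024, so daylight saving is not in effect and Halund Standard Time is at UTC−06:00.
14:45 Halund Standard Time + 6h = 20:45 UTC.
1 February 2024 is a Thursday, so the first Monday is February 5 and the fourth is February 26.
1 October 2024 is a Tuesday, so the first Sunday is October 6 and the third is October 20.
At the standard offset (UTC−09:30), 20:45 UTC − 9h30m = 11:15 Noroth Province standard time.
Daylight saving runs 26 February – 20 October; the standard-time date in Noroth Province, 3 May 2024, is inside that window, so Noroth Province is at UTC−08:30.
20:45 UTC − 8h30m = 12:15 Noroth Province.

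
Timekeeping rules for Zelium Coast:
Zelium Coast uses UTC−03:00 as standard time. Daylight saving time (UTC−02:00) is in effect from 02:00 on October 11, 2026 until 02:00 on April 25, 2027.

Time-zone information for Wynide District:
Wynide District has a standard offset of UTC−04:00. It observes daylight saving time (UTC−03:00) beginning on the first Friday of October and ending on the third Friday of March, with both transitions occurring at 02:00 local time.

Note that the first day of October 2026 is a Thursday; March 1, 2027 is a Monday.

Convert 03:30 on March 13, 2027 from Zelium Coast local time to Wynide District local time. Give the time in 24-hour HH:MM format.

02:30

Daylight saving runs 11 October 2026 – 25 April 2027; March 13, 2027 is inside that window, so Zelium Coast is at UTC−02:00.
03:30 Zelium Coast + 2h = 05:30 UTC.
1 October 2026 is a Thursday, so the first Friday is October 2.
1 March 2027 is a Monday, so the first Friday is March 5 and the third is March 19.
At the standard offset (UTC−04:00), 05:30 UTC − 4h = 01:30 Wynide District standard time.
The standard-time date in Wynide District, March 13, 2027, lies within the daylight-saving period (2 October 2026 – 19 March 2027), so Wynide District is on daylight time, UTC−03:00.
05:30 UTC − 3h = 02:30 Wynide District.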